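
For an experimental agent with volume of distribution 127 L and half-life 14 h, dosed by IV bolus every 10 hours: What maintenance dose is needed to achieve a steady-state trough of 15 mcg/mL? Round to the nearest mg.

1220 mg

τ/t½ = 10/14 ≈ 0.71429, so f = (1/2)^(10/14) ≈ 0.609507.
Cmin,ss = (D/Vd)·f/(1−f), so D = Cmin,ss·Vd·(1−f)/f.
D = 15 × 127 × (1−f)/f ≈ 15 × 127 × 0.64067 ≈ 1220.48 mg.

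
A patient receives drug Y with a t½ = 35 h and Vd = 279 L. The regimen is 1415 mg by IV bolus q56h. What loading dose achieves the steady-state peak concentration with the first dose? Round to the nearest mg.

f = (1/2)^(56/35) ≈ 0.329877; accumulation ratio R = 1/(1−f) ≈ 1.49226.
Loading dose to hit Cmax,ss on first dose: D_load = D_maint·R ≈ 1415 × 1.49226 ≈ 2111.55 mg.

2112 mg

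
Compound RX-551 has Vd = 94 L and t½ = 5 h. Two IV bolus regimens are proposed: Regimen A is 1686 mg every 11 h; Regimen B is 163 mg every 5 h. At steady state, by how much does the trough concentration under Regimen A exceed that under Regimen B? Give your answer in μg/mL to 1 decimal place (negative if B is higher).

3.3 μg/mL

Regimen A: f = (1/2)^(11/5) ≈ 0.2176; Cmin,ss = (1686/94)·f/(1−f) ≈ 4.988 μg/mL.
Regimen B: f = (1/2)^(5/5) ≈ 0.5000; Cmin,ss = (163/94)·f/(1−f) ≈ 1.734 μg/mL.
Difference ≈ 4.988 − 1.734 ≈ 3.254 μg/mL.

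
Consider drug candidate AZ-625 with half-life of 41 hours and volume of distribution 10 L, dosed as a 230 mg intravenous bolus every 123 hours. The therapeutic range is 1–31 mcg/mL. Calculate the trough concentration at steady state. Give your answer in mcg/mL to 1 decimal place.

τ = 123 h = 3 half-lives, so f = (1/2)^3 = 0.125.
Accumulation ratio R = 1/(1 − f) = 1/0.875 = 8/7.
Single-dose peak C₀ = D/Vd = 230/10 = 23 mcg/mL.
Steady-state peak Cmax,ss = C₀·R = 23 × 8/7 ≈ 26.286 mcg/mL.
Steady-state trough Cmin,ss = Cmax,ss·f ≈ 26.286 × 0.125 ≈ 3.286 mcg/mL.
Trough 3.3 mcg/mL vs MEC 1 mcg/mL: adequate.

3.3 mcg/mL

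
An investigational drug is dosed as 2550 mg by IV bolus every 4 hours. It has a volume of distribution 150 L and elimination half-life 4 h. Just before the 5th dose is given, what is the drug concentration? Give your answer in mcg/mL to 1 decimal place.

f = (1/2)^(τ/t½) = (1/2)^(4/4) ≈ 0.5000.
C₀ = D/Vd = 2550/150 ≈ 17.000 mcg/mL.
Before the 5th dose, 4 doses have been given. Superposition: Cmin = C₀·(f + f² + … + f^4).
≈ 17.000 × (0.5000 + 0.2500 + 0.1250 + 0.0625) ≈ 17.000 × 0.9375 ≈ 15.938 mcg/mL.

15.9 mcg/mL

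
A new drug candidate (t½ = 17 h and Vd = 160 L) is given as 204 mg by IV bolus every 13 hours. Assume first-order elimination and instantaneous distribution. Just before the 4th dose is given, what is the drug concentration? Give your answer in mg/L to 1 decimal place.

f = (1/2)^(τ/t½) = (1/2)^(13/17) ≈ 0.5886.
C₀ = D/Vd = 204/160 ≈ 1.275 mg/L.
Before the 4th dose, 3 doses have been given. Superposition: Cmin = C₀·(f + f² + … + f^3).
≈ 1.275 × (0.5886 + 0.3464 + 0.2039) ≈ 1.275 × 1.1389 ≈ 1.452 mg/L.

1.5 mg/L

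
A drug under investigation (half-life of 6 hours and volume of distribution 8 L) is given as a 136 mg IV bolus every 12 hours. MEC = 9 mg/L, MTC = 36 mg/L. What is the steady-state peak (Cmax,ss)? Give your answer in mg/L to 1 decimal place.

τ = 12 h = 2 half-lives, so f = (1/2)^2 = 0.25.
At steady state, R = 1/(1 − 0.25) = 4/3.
Single-dose peak C₀ = D/Vd = 136/8 = 17 mg/L.
Steady-state peak Cmax,ss = C₀·R = 17 × 4/3 ≈ 22.667 mg/L.
Peak 22.7 mg/L vs MTC 36 mg/L: below toxic threshold.

22.7 mg/L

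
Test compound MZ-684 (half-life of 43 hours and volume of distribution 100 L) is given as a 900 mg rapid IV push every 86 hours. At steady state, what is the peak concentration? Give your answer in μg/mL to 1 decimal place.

τ = 86 h = 2 half-lives, so f = (1/2)^2 = 0.25.
Accumulation ratio R = 1/(1 − f) = 1/0.75 = 4/3.
Single-dose peak C₀ = D/Vd = 900/100 = 9 μg/mL.
Steady-state peak Cmax,ss = C₀·R = 9 × 4/3 ≈ 12.000 μg/mL.

12.0 μg/mL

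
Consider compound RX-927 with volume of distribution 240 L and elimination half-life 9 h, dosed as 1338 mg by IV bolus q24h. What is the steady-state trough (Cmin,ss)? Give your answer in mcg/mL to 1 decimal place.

1.0 mcg/mL

τ/t½ = 24/9 ≈ 2.6667, so fraction remaining f = (1/2)^(24/9) ≈ 0.1575.
Accumulation ratio R = 1/(1 − f) ≈ 1/0.8425 ≈ 1.1869.
Single-dose peak C₀ = D/Vd = 1338/240 ≈ 5.575 mcg/mL.
Steady-state peak Cmax,ss = C₀·R ≈ 5.575 × 1.1869 ≈ 6.617 mcg/mL.
Steady-state trough Cmin,ss = Cmax,ss·f ≈ 6.617 × 0.1575 ≈ 1.042 mcg/mL.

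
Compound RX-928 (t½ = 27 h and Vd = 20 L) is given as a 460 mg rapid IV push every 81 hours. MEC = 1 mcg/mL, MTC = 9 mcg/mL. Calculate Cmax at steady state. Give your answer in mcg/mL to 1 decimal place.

26.3 mcg/mL

The dosing interval is 3 half-lives, so f = 2^(−3) = 0.125.
At steady state, R = 1/(1 − 0.125) = 8/7.
Single-dose peak C₀ = D/Vd = 460/20 = 23 mcg/mL.
Steady-state peak Cmax,ss = C₀·R = 23 × 8/7 ≈ 26.286 mcg/mL.
Peak 26.3 mcg/mL vs MTC 9 mcg/mL: exceeds toxic threshold.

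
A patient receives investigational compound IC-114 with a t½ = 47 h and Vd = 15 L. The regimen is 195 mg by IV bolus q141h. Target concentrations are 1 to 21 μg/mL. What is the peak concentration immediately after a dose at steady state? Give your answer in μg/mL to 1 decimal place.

14.9 μg/mL

τ = 141 h = 3 half-lives, so f = (1/2)^3 = 0.125.
Accumulation ratio R = 1/(1 − f) = 1/0.875 = 8/7.
Single-dose peak C₀ = D/Vd = 195/15 = 13 μg/mL.
Steady-state peak Cmax,ss = C₀·R = 13 × 8/7 ≈ 14.857 μg/mL.
Peak 14.9 μg/mL vs MTC 21 μg/mL: below toxic threshold.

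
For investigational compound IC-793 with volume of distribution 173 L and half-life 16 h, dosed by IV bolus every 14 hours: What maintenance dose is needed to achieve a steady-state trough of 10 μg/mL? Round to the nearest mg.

τ/t½ = 14/16 ≈ 0.875, so f = (1/2)^(14/16) ≈ 0.545254.
Cmin,ss = (D/Vd)·f/(1−f), so D = Cmin,ss·Vd·(1−f)/f.
D = 10 × 173 × (1−f)/f ≈ 10 × 173 × 0.83401 ≈ 1442.84 mg.

1443 mg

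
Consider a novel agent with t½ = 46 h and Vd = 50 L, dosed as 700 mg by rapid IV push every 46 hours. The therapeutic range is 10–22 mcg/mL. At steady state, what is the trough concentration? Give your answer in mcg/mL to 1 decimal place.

τ = 46 h = 1 half-life, so f = (1/2)^1 = 0.5.
Accumulation ratio R = 1/(1 − f) = 1/0.5 = 2/1.
Single-dose peak C₀ = D/Vd = 700/50 = 14 mcg/mL.
Steady-state peak Cmax,ss = C₀·R = 14 × 2/1 ≈ 28.000 mcg/mL.
Steady-state trough Cmin,ss = Cmax,ss·f ≈ 28.000 × 0.5 ≈ 14.000 mcg/mL.
Trough 14.0 mcg/mL vs MEC 10 mcg/mL: adequate.

14.0 mcg/mL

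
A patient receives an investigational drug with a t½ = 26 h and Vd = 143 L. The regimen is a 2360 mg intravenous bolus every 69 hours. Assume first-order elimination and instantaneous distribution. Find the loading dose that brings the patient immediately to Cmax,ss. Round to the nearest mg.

f = (1/2)^(69/26) ≈ 0.158896; accumulation ratio R = 1/(1−f) ≈ 1.18891.
Loading dose to hit Cmax,ss on first dose: D_load = D_maint·R ≈ 2360 × 1.18891 ≈ 2805.83 mg.

2806 mg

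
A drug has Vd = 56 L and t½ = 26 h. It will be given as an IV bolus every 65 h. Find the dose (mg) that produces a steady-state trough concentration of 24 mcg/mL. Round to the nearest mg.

τ/t½ = 65/26 ≈ 2.5, so f = (1/2)^(65/26) ≈ 0.176777.
Cmin,ss = (D/Vd)·f/(1−f), so D = Cmin,ss·Vd·(1−f)/f.
D = 24 × 56 × (1−f)/f ≈ 24 × 56 × 4.65684 ≈ 6258.79 mg.

6259 mg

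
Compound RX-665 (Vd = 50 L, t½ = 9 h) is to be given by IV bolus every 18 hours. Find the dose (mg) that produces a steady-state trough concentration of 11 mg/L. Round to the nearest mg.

τ/t½ = 18/9 ≈ 2, so f = (1/2)^(18/9) ≈ 0.250000.
Cmin,ss = (D/Vd)·f/(1−f), so D = Cmin,ss·Vd·(1−f)/f.
D = 11 × 50 × (1−f)/f ≈ 11 × 50 × 3.00000 ≈ 1650.00 mg.

1650 mg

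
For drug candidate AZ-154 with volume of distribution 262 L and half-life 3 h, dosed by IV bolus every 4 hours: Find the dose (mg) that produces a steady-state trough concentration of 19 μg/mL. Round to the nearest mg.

7566 mg

τ/t½ = 4/3 ≈ 1.3333, so f = (1/2)^(4/3) ≈ 0.396850.
Cmin,ss = (D/Vd)·f/(1−f), so D = Cmin,ss·Vd·(1−f)/f.
D = 19 × 262 × (1−f)/f ≈ 19 × 262 × 1.51984 ≈ 7565.76 mg.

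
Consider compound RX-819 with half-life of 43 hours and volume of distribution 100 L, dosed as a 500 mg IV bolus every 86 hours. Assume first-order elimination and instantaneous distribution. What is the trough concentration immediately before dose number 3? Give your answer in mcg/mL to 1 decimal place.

1.6 mcg/mL

f = (1/2)^(τ/t½) = (1/2)^(86/43) ≈ 0.2500.
C₀ = D/Vd = 500/100 ≈ 5.000 mcg/mL.
Before the 3rd dose, 2 doses have been given. Superposition: Cmin = C₀·(f + f²).
≈ 5.000 × (0.2500 + 0.0625) ≈ 5.000 × 0.3125 ≈ 1.562 mcg/mL.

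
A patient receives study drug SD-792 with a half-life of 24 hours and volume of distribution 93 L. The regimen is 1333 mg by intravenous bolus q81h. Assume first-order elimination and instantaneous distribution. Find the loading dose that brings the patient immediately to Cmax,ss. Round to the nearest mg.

1475 mg

f = (1/2)^(81/24) ≈ 0.096388; accumulation ratio R = 1/(1−f) ≈ 1.10667.
Loading dose to hit Cmax,ss on first dose: D_load = D_maint·R ≈ 1333 × 1.10667 ≈ 1475.19 mg.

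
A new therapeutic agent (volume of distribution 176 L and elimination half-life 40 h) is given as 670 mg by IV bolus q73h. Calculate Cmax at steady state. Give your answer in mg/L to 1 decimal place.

5.3 mg/L

Over one 73-h interval, 73/40 ≈ 1.825 half-lives elapse, leaving f ≈ 0.2822 of each dose.
Accumulation ratio R = 1/(1 − f) ≈ 1/0.7178 ≈ 1.3931.
Single-dose peak C₀ = D/Vd = 670/176 ≈ 3.807 mg/L.
Steady-state peak Cmax,ss = C₀·R ≈ 3.807 × 1.3931 ≈ 5.304 mg/L.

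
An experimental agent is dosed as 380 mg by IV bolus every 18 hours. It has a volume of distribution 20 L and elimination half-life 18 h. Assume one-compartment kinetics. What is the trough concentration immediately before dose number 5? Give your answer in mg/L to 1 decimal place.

f = (1/2)^(τ/t½) = (1/2)^(18/18) ≈ 0.5000.
C₀ = D/Vd = 380/20 ≈ 19.000 mg/L.
Before the 5th dose, 4 doses have been given. Superposition: Cmin = C₀·(f + f² + … + f^4).
≈ 19.000 × (0.5000 + 0.2500 + 0.1250 + 0.0625) ≈ 19.000 × 0.9375 ≈ 17.812 mg/L.

17.8 mg/L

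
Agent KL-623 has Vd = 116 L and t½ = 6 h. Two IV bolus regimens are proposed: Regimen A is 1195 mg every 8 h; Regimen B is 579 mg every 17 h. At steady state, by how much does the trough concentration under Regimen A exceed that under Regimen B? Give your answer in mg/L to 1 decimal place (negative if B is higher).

6.0 mg/L

Regimen A: f = (1/2)^(8/6) ≈ 0.3969; Cmin,ss = (1195/116)·f/(1−f) ≈ 6.780 mg/L.
Regimen B: f = (1/2)^(17/6) ≈ 0.1403; Cmin,ss = (579/116)·f/(1−f) ≈ 0.815 mg/L.
Difference ≈ 6.780 − 0.815 ≈ 5.965 mg/L.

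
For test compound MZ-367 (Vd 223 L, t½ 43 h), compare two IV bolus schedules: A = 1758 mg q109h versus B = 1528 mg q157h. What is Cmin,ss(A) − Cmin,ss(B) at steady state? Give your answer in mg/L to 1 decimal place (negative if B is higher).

1.1 mg/L

Regimen A: f = (1/2)^(109/43) ≈ 0.1726; Cmin,ss = (1758/223)·f/(1−f) ≈ 1.645 mg/L.
Regimen B: f = (1/2)^(157/43) ≈ 0.0796; Cmin,ss = (1528/223)·f/(1−f) ≈ 0.593 mg/L.
Difference ≈ 1.645 − 0.593 ≈ 1.052 mg/L.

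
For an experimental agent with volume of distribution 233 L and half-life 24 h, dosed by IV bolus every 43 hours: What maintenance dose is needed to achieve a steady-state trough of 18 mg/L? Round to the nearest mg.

10326 mg

τ/t½ = 43/24 ≈ 1.7917, so f = (1/2)^(43/24) ≈ 0.288838.
Cmin,ss = (D/Vd)·f/(1−f), so D = Cmin,ss·Vd·(1−f)/f.
D = 18 × 233 × (1−f)/f ≈ 18 × 233 × 2.46215 ≈ 10326.26 mg.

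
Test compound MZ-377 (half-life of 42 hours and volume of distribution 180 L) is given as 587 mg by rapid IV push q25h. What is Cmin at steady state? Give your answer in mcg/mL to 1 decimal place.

τ/t½ = 25/42 ≈ 0.59524, so fraction remaining f = (1/2)^(25/42) ≈ 0.6619.
Each bolus raises the concentration by D/Vd = 587/180 ≈ 3.261 mcg/mL.
Steady-state trough Cmin,ss = C₀·f/(1−f) ≈ 3.261 × 0.6619/0.3381 ≈ 6.384 mcg/mL.

6.4 mcg/mL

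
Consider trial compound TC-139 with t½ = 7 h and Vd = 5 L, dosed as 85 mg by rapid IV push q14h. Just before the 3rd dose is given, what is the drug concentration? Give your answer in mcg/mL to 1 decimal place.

5.3 mcg/mL

f = (1/2)^(τ/t½) = (1/2)^(14/7) ≈ 0.2500.
C₀ = D/Vd = 85/5 ≈ 17.000 mcg/mL.
Before the 3rd dose, 2 doses have been given. Superposition: Cmin = C₀·(f + f²).
≈ 17.000 × (0.2500 + 0.0625) ≈ 17.000 × 0.3125 ≈ 5.312 mcg/mL.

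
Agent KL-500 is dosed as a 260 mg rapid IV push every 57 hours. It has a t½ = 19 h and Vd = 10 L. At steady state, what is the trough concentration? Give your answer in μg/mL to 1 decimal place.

τ = 57 h = 3 half-lives, so f = (1/2)^3 = 0.125.
At steady state, R = 1/(1 − 0.125) = 8/7.
Single-dose peak C₀ = D/Vd = 260/10 = 26 μg/mL.
Steady-state peak Cmax,ss = C₀·R = 26 × 8/7 ≈ 29.714 μg/mL.
Steady-state trough Cmin,ss = Cmax,ss·f ≈ 29.714 × 0.125 ≈ 3.714 μg/mL.

3.7 μg/mL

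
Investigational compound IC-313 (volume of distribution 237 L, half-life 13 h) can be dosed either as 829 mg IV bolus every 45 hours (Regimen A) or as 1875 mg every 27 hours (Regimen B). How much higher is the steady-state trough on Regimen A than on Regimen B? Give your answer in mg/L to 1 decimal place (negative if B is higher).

-2.1 mg/L

Regimen A: f = (1/2)^(45/13) ≈ 0.0908; Cmin,ss = (829/237)·f/(1−f) ≈ 0.349 mg/L.
Regimen B: f = (1/2)^(27/13) ≈ 0.2370; Cmin,ss = (1875/237)·f/(1−f) ≈ 2.457 mg/L.
Difference ≈ 0.349 − 2.457 ≈ -2.108 mg/L.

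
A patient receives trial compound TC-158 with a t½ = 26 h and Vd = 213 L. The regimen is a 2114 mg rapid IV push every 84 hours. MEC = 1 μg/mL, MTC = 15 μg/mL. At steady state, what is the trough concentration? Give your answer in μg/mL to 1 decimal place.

1.2 μg/mL

k = ln2/t½ = ln2/26 ≈ 0.026660 h⁻¹; fraction remaining f = e^(−kτ) = e^(−0.026660×84) ≈ 0.1065.
At steady state, accumulation factor R = 1/(1 − e^(−kτ)) ≈ 1.1192.
Single-dose peak C₀ = D/Vd = 2114/213 ≈ 9.925 μg/mL.
Cmax,ss = C₀/(1 − f) ≈ 9.925/0.8935 ≈ 11.108 μg/mL.
One interval later, Cmin,ss = Cmax,ss·e^(−kτ) ≈ 11.108 × 0.1065 ≈ 1.183 μg/mL.
Trough 1.2 μg/mL vs MEC 1 μg/mL: adequate.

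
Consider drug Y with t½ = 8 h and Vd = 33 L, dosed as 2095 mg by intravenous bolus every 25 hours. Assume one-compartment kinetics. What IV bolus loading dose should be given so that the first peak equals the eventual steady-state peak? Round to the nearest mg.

f = (1/2)^(25/8) ≈ 0.114626; accumulation ratio R = 1/(1−f) ≈ 1.12947.
Loading dose to hit Cmax,ss on first dose: D_load = D_maint·R ≈ 2095 × 1.12947 ≈ 2366.24 mg.

2366 mg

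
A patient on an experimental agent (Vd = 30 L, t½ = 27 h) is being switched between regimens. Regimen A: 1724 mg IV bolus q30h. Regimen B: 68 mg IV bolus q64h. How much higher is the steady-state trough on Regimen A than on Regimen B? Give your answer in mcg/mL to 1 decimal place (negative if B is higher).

Regimen A: f = (1/2)^(30/27) ≈ 0.4629; Cmin,ss = (1724/30)·f/(1−f) ≈ 49.528 mcg/mL.
Regimen B: f = (1/2)^(64/27) ≈ 0.1934; Cmin,ss = (68/30)·f/(1−f) ≈ 0.543 mcg/mL.
Difference ≈ 49.528 − 0.543 ≈ 48.985 mcg/mL.

49.0 mcg/mL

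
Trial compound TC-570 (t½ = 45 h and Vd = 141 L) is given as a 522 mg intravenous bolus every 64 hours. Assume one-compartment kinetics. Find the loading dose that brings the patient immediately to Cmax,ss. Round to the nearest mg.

f = (1/2)^(64/45) ≈ 0.373137; accumulation ratio R = 1/(1−f) ≈ 1.59524.
Loading dose to hit Cmax,ss on first dose: D_load = D_maint·R ≈ 522 × 1.59524 ≈ 832.72 mg.

833 mg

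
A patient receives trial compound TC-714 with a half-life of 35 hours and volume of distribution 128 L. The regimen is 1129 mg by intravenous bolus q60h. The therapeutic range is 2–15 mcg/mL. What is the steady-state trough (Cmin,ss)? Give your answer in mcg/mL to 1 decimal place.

k = ln2/t½ = ln2/35 ≈ 0.019804 h⁻¹; fraction remaining f = e^(−kτ) = e^(−0.019804×60) ≈ 0.3048.
Each bolus raises the concentration by D/Vd = 1129/128 ≈ 8.820 mcg/mL.
Steady-state trough Cmin,ss = C₀·f/(1−f) ≈ 8.820 × 0.3048/0.6952 ≈ 3.867 mcg/mL.
Trough 3.9 mcg/mL vs MEC 2 mcg/mL: adequate.

3.9 mcg/mL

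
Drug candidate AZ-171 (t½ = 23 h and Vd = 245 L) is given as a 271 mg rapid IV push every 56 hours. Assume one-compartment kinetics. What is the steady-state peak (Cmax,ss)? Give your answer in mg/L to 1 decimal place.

1.4 mg/L

Over one 56-h interval, 56/23 ≈ 2.4348 half-lives elapse, leaving f ≈ 0.1850 of each dose.
At steady state, accumulation factor R = 1/(1 − e^(−kτ)) ≈ 1.2270.
Each bolus raises the concentration by D/Vd = 271/245 ≈ 1.106 mg/L.
Cmax,ss = C₀/(1 − f) ≈ 1.106/0.8150 ≈ 1.357 mg/L.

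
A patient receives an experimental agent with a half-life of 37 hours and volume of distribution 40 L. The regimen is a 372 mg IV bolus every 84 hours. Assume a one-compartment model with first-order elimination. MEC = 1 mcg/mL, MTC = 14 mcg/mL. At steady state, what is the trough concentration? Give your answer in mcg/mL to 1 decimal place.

Over one 84-h interval, 84/37 ≈ 2.2703 half-lives elapse, leaving f ≈ 0.2073 of each dose.
Single-dose peak C₀ = D/Vd = 372/40 ≈ 9.300 mcg/mL.
Steady-state trough Cmin,ss = C₀·f/(1−f) ≈ 9.300 × 0.2073/0.7927 ≈ 2.432 mcg/mL.
Trough 2.4 mcg/mL vs MEC 1 mcg/mL: adequate.

2.4 mcg/mL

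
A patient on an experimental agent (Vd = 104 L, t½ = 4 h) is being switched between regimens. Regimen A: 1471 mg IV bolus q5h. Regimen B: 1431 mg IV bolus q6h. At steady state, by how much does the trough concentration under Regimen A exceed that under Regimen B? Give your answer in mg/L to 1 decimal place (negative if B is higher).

Regimen A: f = (1/2)^(5/4) ≈ 0.4204; Cmin,ss = (1471/104)·f/(1−f) ≈ 10.259 mg/L.
Regimen B: f = (1/2)^(6/4) ≈ 0.3536; Cmin,ss = (1431/104)·f/(1−f) ≈ 7.527 mg/L.
Difference ≈ 10.259 − 7.527 ≈ 2.732 mg/L.

2.7 mg/L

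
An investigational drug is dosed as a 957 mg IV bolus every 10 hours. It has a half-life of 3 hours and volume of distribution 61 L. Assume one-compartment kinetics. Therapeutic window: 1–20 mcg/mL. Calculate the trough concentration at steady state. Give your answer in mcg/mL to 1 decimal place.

τ/t½ = 10/3 ≈ 3.3333, so fraction remaining f = (1/2)^(10/3) ≈ 0.0992.
Accumulation ratio R = 1/(1 − f) ≈ 1/0.9008 ≈ 1.1101.
Single-dose peak C₀ = D/Vd = 957/61 ≈ 15.689 mcg/mL.
Steady-state peak Cmax,ss = C₀·R ≈ 15.689 × 1.1101 ≈ 17.416 mcg/mL.
One interval later, Cmin,ss = Cmax,ss·e^(−kτ) ≈ 17.416 × 0.0992 ≈ 1.728 mcg/mL.
Trough 1.7 mcg/mL vs MEC 1 mcg/mL: adequate.

1.7 mcg/mL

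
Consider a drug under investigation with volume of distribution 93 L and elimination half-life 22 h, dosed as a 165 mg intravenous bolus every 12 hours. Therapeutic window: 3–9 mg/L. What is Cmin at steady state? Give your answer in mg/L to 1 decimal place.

3.9 mg/L

k = ln2/t½ = ln2/22 ≈ 0.031507 h⁻¹; fraction remaining f = e^(−kτ) = e^(−0.031507×12) ≈ 0.6852.
At steady state, accumulation factor R = 1/(1 − e^(−kτ)) ≈ 3.1766.
Single-dose peak C₀ = D/Vd = 165/93 ≈ 1.774 mg/L.
Cmax,ss = C₀/(1 − f) ≈ 1.774/0.3148 ≈ 5.635 mg/L.
One interval later, Cmin,ss = Cmax,ss·e^(−kτ) ≈ 5.635 × 0.6852 ≈ 3.861 mg/L.
Trough 3.9 mg/L vs MEC 3 mg/L: adequate.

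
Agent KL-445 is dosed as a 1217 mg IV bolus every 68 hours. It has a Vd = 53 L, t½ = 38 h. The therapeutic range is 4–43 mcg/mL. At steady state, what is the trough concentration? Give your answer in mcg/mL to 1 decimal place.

k = ln2/t½ = ln2/38 ≈ 0.018241 h⁻¹; fraction remaining f = e^(−kτ) = e^(−0.018241×68) ≈ 0.2893.
At steady state, accumulation factor R = 1/(1 − e^(−kτ)) ≈ 1.4071.
Single-dose peak C₀ = D/Vd = 1217/53 ≈ 22.962 mcg/mL.
Steady-state peak Cmax,ss = C₀·R ≈ 22.962 × 1.4071 ≈ 32.310 mcg/mL.
Steady-state trough Cmin,ss = Cmax,ss·f ≈ 32.310 × 0.2893 ≈ 9.347 mcg/mL.
Trough 9.3 mcg/mL vs MEC 4 mcg/mL: adequate.

9.3 mcg/mL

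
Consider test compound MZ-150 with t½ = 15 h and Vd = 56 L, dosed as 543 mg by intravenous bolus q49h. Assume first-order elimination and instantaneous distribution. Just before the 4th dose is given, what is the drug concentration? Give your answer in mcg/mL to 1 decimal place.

1.1 mcg/mL

f = (1/2)^(τ/t½) = (1/2)^(49/15) ≈ 0.1039.
C₀ = D/Vd = 543/56 ≈ 9.696 mcg/mL.
Before the 4th dose, 3 doses have been given. Superposition: Cmin = C₀·(f + f² + … + f^3).
≈ 9.696 × (0.1039 + 0.0108 + 0.0011) ≈ 9.696 × 0.1158 ≈ 1.123 mcg/mL.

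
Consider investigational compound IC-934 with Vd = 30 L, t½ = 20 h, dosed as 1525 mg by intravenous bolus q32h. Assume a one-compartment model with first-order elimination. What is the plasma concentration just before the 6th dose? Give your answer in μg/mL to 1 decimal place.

f = (1/2)^(τ/t½) = (1/2)^(32/20) ≈ 0.3299.
C₀ = D/Vd = 1525/30 ≈ 50.833 μg/mL.
Before the 6th dose, 5 doses have been given. Superposition: Cmin = C₀·(f + f² + … + f^5).
≈ 50.833 × (0.3299 + 0.1088 + 0.0359 + 0.0118 + 0.0039) ≈ 50.833 × 0.4903 ≈ 24.923 μg/mL.

24.9 μg/mL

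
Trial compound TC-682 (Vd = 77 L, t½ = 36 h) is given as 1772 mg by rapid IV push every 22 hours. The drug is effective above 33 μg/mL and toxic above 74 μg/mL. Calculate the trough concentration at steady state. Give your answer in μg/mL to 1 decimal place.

τ/t½ = 22/36 ≈ 0.61111, so fraction remaining f = (1/2)^(22/36) ≈ 0.6547.
At steady state, accumulation factor R = 1/(1 − e^(−kτ)) ≈ 2.8960.
Single-dose peak C₀ = D/Vd = 1772/77 ≈ 23.013 μg/mL.
Steady-state peak Cmax,ss = C₀·R ≈ 23.013 × 2.8960 ≈ 66.646 μg/mL.
One interval later, Cmin,ss = Cmax,ss·e^(−kτ) ≈ 66.646 × 0.6547 ≈ 43.633 μg/mL.
Trough 43.6 μg/mL vs MEC 33 μg/mL: adequate.

43.6 μg/mL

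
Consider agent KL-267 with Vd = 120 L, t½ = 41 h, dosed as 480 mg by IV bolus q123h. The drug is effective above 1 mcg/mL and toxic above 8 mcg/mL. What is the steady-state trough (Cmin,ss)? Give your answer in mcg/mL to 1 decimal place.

τ = 123 h = 3 half-lives, so f = (1/2)^3 = 0.125.
Accumulation ratio R = 1/(1 − f) = 1/0.875 = 8/7.
Single-dose peak C₀ = D/Vd = 480/120 = 4 mcg/mL.
Steady-state peak Cmax,ss = C₀·R = 4 × 8/7 ≈ 4.571 mcg/mL.
Steady-state trough Cmin,ss = Cmax,ss·f ≈ 4.571 × 0.125 ≈ 0.571 mcg/mL.
Trough 0.6 mcg/mL vs MEC 1 mcg/mL: subtherapeutic.

0.6 mcg/mL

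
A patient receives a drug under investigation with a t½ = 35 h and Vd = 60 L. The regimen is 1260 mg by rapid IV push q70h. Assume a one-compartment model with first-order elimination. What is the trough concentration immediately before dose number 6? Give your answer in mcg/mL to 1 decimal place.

f = (1/2)^(τ/t½) = (1/2)^(70/35) ≈ 0.2500.
C₀ = D/Vd = 1260/60 ≈ 21.000 mcg/mL.
Before the 6th dose, 5 doses have been given. Superposition: Cmin = C₀·(f + f² + … + f^5).
≈ 21.000 × (0.2500 + 0.0625 + 0.0156 + 0.0039 + 0.0010) ≈ 21.000 × 0.3330 ≈ 6.993 mcg/mL.

7.0 mcg/mL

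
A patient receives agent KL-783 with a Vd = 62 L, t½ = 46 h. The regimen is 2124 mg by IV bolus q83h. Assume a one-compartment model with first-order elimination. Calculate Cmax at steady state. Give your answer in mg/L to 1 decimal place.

48.0 mg/L

τ/t½ = 83/46 ≈ 1.8043, so fraction remaining f = (1/2)^(83/46) ≈ 0.2863.
At steady state, accumulation factor R = 1/(1 − e^(−kτ)) ≈ 1.4011.
Single-dose peak C₀ = D/Vd = 2124/62 ≈ 34.258 mg/L.
Steady-state peak Cmax,ss = C₀·R ≈ 34.258 × 1.4011 ≈ 47.999 mg/L.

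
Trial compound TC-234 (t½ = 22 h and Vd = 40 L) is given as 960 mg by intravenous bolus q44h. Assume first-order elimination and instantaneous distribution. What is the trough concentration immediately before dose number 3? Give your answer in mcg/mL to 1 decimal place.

f = (1/2)^(τ/t½) = (1/2)^(44/22) ≈ 0.2500.
C₀ = D/Vd = 960/40 ≈ 24.000 mcg/mL.
Before the 3rd dose, 2 doses have been given. Superposition: Cmin = C₀·(f + f²).
≈ 24.000 × (0.2500 + 0.0625) ≈ 24.000 × 0.3125 ≈ 7.500 mcg/mL.

7.5 mcg/mL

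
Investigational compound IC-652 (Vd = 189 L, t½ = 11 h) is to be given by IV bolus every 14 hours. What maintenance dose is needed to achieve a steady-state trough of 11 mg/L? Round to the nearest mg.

τ/t½ = 14/11 ≈ 1.2727, so f = (1/2)^(14/11) ≈ 0.413877.
Cmin,ss = (D/Vd)·f/(1−f), so D = Cmin,ss·Vd·(1−f)/f.
D = 11 × 189 × (1−f)/f ≈ 11 × 189 × 1.41618 ≈ 2944.24 mg.

2944 mg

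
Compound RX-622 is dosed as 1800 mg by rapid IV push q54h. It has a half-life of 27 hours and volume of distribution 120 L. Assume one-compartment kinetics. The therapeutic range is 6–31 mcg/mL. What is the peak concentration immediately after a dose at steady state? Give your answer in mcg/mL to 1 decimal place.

20.0 mcg/mL

The dosing interval is 2 half-lives, so f = 2^(−2) = 0.25.
At steady state, R = 1/(1 − 0.25) = 4/3.
Single-dose peak C₀ = D/Vd = 1800/120 = 15 mcg/mL.
Steady-state peak Cmax,ss = C₀·R = 15 × 4/3 ≈ 20.000 mcg/mL.
Peak 20.0 mcg/mL vs MTC 31 mcg/mL: below toxic threshold.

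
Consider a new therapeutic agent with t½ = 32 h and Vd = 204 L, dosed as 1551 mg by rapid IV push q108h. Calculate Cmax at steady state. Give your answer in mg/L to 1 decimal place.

8.4 mg/L

τ/t½ = 108/32 ≈ 3.375, so fraction remaining f = (1/2)^(108/32) ≈ 0.0964.
At steady state, accumulation factor R = 1/(1 − e^(−kτ)) ≈ 1.1067.
Single-dose peak C₀ = D/Vd = 1551/204 ≈ 7.603 mg/L.
Steady-state peak Cmax,ss = C₀·R ≈ 7.603 × 1.1067 ≈ 8.414 mg/L.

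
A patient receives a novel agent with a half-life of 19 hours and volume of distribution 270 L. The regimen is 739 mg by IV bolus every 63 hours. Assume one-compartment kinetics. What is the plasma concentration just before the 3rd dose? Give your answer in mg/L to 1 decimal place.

0.3 mg/L

f = (1/2)^(τ/t½) = (1/2)^(63/19) ≈ 0.1004.
C₀ = D/Vd = 739/270 ≈ 2.737 mg/L.
Before the 3rd dose, 2 doses have been given. Superposition: Cmin = C₀·(f + f²).
≈ 2.737 × (0.1004 + 0.0101) ≈ 2.737 × 0.1105 ≈ 0.302 mg/L.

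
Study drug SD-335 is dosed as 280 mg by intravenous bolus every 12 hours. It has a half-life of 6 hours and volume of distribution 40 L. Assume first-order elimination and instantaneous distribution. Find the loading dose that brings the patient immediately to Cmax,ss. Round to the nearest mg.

f = (1/2)^(12/6) ≈ 0.250000; accumulation ratio R = 1/(1−f) ≈ 1.33333.
Loading dose to hit Cmax,ss on first dose: D_load = D_maint·R ≈ 280 × 1.33333 ≈ 373.33 mg.

373 mg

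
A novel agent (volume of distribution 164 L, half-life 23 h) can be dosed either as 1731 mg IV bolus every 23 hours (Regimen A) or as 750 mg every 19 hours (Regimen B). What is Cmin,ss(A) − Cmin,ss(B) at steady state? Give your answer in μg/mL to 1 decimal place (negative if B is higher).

4.6 μg/mL

Regimen A: f = (1/2)^(23/23) ≈ 0.5000; Cmin,ss = (1731/164)·f/(1−f) ≈ 10.555 μg/mL.
Regimen B: f = (1/2)^(19/23) ≈ 0.5641; Cmin,ss = (750/164)·f/(1−f) ≈ 5.918 μg/mL.
Difference ≈ 10.555 − 5.918 ≈ 4.637 μg/mL.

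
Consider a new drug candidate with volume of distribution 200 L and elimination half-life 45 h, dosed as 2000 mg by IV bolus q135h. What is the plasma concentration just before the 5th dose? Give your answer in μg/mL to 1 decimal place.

1.4 μg/mL

f = (1/2)^(τ/t½) = (1/2)^(135/45) ≈ 0.1250.
C₀ = D/Vd = 2000/200 ≈ 10.000 μg/mL.
Before the 5th dose, 4 doses have been given. Superposition: Cmin = C₀·(f + f² + … + f^4).
≈ 10.000 × (0.1250 + 0.0156 + 0.0020 + 0.0002) ≈ 10.000 × 0.1428 ≈ 1.428 μg/mL.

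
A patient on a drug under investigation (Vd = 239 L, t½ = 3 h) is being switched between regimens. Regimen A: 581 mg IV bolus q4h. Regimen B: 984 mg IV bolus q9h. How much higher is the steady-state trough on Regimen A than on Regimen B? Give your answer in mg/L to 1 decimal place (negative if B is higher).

Regimen A: f = (1/2)^(4/3) ≈ 0.3969; Cmin,ss = (581/239)·f/(1−f) ≈ 1.600 mg/L.
Regimen B: f = (1/2)^(9/3) ≈ 0.1250; Cmin,ss = (984/239)·f/(1−f) ≈ 0.588 mg/L.
Difference ≈ 1.600 − 0.588 ≈ 1.012 mg/L.

1.0 mg/L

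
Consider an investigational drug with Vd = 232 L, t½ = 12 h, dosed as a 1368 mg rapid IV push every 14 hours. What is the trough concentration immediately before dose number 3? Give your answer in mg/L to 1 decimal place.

3.8 mg/L

f = (1/2)^(τ/t½) = (1/2)^(14/12) ≈ 0.4454.
C₀ = D/Vd = 1368/232 ≈ 5.897 mg/L.
Before the 3rd dose, 2 doses have been given. Superposition: Cmin = C₀·(f + f²).
≈ 5.897 × (0.4454 + 0.1984) ≈ 5.897 × 0.6438 ≈ 3.796 mg/L.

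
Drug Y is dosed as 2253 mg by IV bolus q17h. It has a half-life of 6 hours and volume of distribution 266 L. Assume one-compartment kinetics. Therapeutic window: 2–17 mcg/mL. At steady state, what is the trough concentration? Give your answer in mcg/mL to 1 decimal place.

Over one 17-h interval, 17/6 ≈ 2.8333 half-lives elapse, leaving f ≈ 0.1403 of each dose.
Accumulation ratio R = 1/(1 − f) ≈ 1/0.8597 ≈ 1.1632.
Single-dose peak C₀ = D/Vd = 2253/266 ≈ 8.470 mcg/mL.
Cmax,ss = C₀/(1 − f) ≈ 8.470/0.8597 ≈ 9.852 mcg/mL.
Steady-state trough Cmin,ss = Cmax,ss·f ≈ 9.852 × 0.1403 ≈ 1.382 mcg/mL.
Trough 1.4 mcg/mL vs MEC 2 mcg/mL: subtherapeutic.

1.4 mcg/mL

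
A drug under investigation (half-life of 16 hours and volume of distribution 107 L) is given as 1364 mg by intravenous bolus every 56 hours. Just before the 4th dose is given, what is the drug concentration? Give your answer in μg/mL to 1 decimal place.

1.2 μg/mL

f = (1/2)^(τ/t½) = (1/2)^(56/16) ≈ 0.0884.
C₀ = D/Vd = 1364/107 ≈ 12.748 μg/mL.
Before the 4th dose, 3 doses have been given. Superposition: Cmin = C₀·(f + f² + … + f^3).
≈ 12.748 × (0.0884 + 0.0078 + 0.0007) ≈ 12.748 × 0.0969 ≈ 1.235 μg/mL.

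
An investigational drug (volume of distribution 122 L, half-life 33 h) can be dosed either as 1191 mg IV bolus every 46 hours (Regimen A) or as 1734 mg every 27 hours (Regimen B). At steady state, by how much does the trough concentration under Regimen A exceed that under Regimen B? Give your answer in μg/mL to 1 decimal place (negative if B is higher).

-12.6 μg/mL

Regimen A: f = (1/2)^(46/33) ≈ 0.3805; Cmin,ss = (1191/122)·f/(1−f) ≈ 5.996 μg/mL.
Regimen B: f = (1/2)^(27/33) ≈ 0.5672; Cmin,ss = (1734/122)·f/(1−f) ≈ 18.627 μg/mL.
Difference ≈ 5.996 − 18.627 ≈ -12.631 μg/mL.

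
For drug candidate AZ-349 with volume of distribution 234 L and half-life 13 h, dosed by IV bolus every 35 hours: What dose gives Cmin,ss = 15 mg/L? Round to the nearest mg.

19177 mg

τ/t½ = 35/13 ≈ 2.6923, so f = (1/2)^(35/13) ≈ 0.154716.
Cmin,ss = (D/Vd)·f/(1−f), so D = Cmin,ss·Vd·(1−f)/f.
D = 15 × 234 × (1−f)/f ≈ 15 × 234 × 5.46346 ≈ 19176.74 mg.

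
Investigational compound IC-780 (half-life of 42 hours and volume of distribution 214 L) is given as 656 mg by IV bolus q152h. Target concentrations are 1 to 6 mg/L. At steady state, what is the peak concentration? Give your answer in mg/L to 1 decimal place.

k = ln2/t½ = ln2/42 ≈ 0.016504 h⁻¹; fraction remaining f = e^(−kτ) = e^(−0.016504×152) ≈ 0.0814.
Accumulation ratio R = 1/(1 − f) ≈ 1/0.9186 ≈ 1.0886.
Each bolus raises the concentration by D/Vd = 656/214 ≈ 3.065 mg/L.
Steady-state peak Cmax,ss = C₀·R ≈ 3.065 × 1.0886 ≈ 3.337 mg/L.
Peak 3.3 mg/L vs MTC 6 mg/L: below toxic threshold.

3.3 mg/L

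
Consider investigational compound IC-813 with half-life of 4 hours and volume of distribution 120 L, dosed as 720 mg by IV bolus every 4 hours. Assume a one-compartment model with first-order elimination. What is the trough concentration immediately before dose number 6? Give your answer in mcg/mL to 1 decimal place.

f = (1/2)^(τ/t½) = (1/2)^(4/4) ≈ 0.5000.
C₀ = D/Vd = 720/120 ≈ 6.000 mcg/mL.
Before the 6th dose, 5 doses have been given. Superposition: Cmin = C₀·(f + f² + … + f^5).
≈ 6.000 × (0.5000 + 0.2500 + 0.1250 + 0.0625 + 0.0313) ≈ 6.000 × 0.9688 ≈ 5.813 mcg/mL.

5.8 mcg/mL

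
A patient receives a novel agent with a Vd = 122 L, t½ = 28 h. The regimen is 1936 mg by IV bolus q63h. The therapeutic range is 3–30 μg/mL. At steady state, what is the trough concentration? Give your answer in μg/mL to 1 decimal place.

4.2 μg/mL

k = ln2/t½ = ln2/28 ≈ 0.024755 h⁻¹; fraction remaining f = e^(−kτ) = e^(−0.024755×63) ≈ 0.2102.
Single-dose peak C₀ = D/Vd = 1936/122 ≈ 15.869 μg/mL.
Steady-state trough Cmin,ss = C₀·f/(1−f) ≈ 15.869 × 0.2102/0.7898 ≈ 4.223 μg/mL.
Trough 4.2 μg/mL vs MEC 3 μg/mL: adequate.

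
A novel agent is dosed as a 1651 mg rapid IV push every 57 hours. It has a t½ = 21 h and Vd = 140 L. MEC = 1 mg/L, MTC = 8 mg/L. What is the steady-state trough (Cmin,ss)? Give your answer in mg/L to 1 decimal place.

2.1 mg/L

τ/t½ = 57/21 ≈ 2.7143, so fraction remaining f = (1/2)^(57/21) ≈ 0.1524.
At steady state, accumulation factor R = 1/(1 − e^(−kτ)) ≈ 1.1798.
Single-dose peak C₀ = D/Vd = 1651/140 ≈ 11.793 mg/L.
Cmax,ss = C₀/(1 − f) ≈ 11.793/0.8476 ≈ 13.913 mg/L.
One interval later, Cmin,ss = Cmax,ss·e^(−kτ) ≈ 13.913 × 0.1524 ≈ 2.120 mg/L.
Trough 2.1 mg/L vs MEC 1 mg/L: adequate.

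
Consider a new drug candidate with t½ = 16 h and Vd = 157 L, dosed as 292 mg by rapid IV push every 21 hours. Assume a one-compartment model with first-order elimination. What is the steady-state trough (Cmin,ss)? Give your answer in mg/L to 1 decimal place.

1.3 mg/L

k = ln2/t½ = ln2/16 ≈ 0.043322 h⁻¹; fraction remaining f = e^(−kτ) = e^(−0.043322×21) ≈ 0.4026.
Accumulation ratio R = 1/(1 − f) ≈ 1/0.5974 ≈ 1.6739.
Single-dose peak C₀ = D/Vd = 292/157 ≈ 1.860 mg/L.
Steady-state peak Cmax,ss = C₀·R ≈ 1.860 × 1.6739 ≈ 3.113 mg/L.
Steady-state trough Cmin,ss = Cmax,ss·f ≈ 3.113 × 0.4026 ≈ 1.253 mg/L.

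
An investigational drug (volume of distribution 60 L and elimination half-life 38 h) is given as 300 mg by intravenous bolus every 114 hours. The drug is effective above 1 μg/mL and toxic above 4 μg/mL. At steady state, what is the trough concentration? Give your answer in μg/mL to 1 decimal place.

The dosing interval is 3 half-lives, so f = 2^(−3) = 0.125.
At steady state, R = 1/(1 − 0.125) = 8/7.
Single-dose peak C₀ = D/Vd = 300/60 = 5 μg/mL.
Steady-state peak Cmax,ss = C₀·R = 5 × 8/7 ≈ 5.714 μg/mL.
Steady-state trough Cmin,ss = Cmax,ss·f ≈ 5.714 × 0.125 ≈ 0.714 μg/mL.
Trough 0.7 μg/mL vs MEC 1 μg/mL: subtherapeutic.

0.7 μg/mL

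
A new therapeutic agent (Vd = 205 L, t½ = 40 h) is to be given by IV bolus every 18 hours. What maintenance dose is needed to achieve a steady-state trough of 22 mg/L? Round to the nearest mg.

1651 mg

τ/t½ = 18/40 ≈ 0.45, so f = (1/2)^(18/40) ≈ 0.732043.
Cmin,ss = (D/Vd)·f/(1−f), so D = Cmin,ss·Vd·(1−f)/f.
D = 22 × 205 × (1−f)/f ≈ 22 × 205 × 0.36604 ≈ 1650.84 mg.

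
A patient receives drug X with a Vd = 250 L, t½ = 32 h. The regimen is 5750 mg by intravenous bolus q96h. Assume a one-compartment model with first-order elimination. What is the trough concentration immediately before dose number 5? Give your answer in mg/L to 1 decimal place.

3.3 mg/L

f = (1/2)^(τ/t½) = (1/2)^(96/32) ≈ 0.1250.
C₀ = D/Vd = 5750/250 ≈ 23.000 mg/L.
Before the 5th dose, 4 doses have been given. Superposition: Cmin = C₀·(f + f² + … + f^4).
≈ 23.000 × (0.1250 + 0.0156 + 0.0020 + 0.0002) ≈ 23.000 × 0.1428 ≈ 3.284 mg/L.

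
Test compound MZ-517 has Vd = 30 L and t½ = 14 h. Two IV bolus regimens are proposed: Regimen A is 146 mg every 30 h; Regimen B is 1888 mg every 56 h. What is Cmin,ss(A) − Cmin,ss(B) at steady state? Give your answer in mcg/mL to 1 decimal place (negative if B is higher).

-2.8 mcg/mL

Regimen A: f = (1/2)^(30/14) ≈ 0.2264; Cmin,ss = (146/30)·f/(1−f) ≈ 1.424 mcg/mL.
Regimen B: f = (1/2)^(56/14) ≈ 0.0625; Cmin,ss = (1888/30)·f/(1−f) ≈ 4.196 mcg/mL.
Difference ≈ 1.424 − 4.196 ≈ -2.772 mcg/mL.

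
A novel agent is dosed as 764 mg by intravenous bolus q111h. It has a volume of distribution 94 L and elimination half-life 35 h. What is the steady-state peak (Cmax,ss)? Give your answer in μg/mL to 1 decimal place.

9.1 μg/mL

τ/t½ = 111/35 ≈ 3.1714, so fraction remaining f = (1/2)^(111/35) ≈ 0.1110.
Accumulation ratio R = 1/(1 − f) ≈ 1/0.8890 ≈ 1.1249.
Each bolus raises the concentration by D/Vd = 764/94 ≈ 8.128 μg/mL.
Steady-state peak Cmax,ss = C₀·R ≈ 8.128 × 1.1249 ≈ 9.143 μg/mL.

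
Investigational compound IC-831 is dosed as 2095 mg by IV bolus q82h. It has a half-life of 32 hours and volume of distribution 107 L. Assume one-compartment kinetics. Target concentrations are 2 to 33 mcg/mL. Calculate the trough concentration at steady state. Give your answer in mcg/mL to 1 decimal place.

k = ln2/t½ = ln2/32 ≈ 0.021661 h⁻¹; fraction remaining f = e^(−kτ) = e^(−0.021661×82) ≈ 0.1693.
Each bolus raises the concentration by D/Vd = 2095/107 ≈ 19.579 mcg/mL.
Steady-state trough Cmin,ss = C₀·f/(1−f) ≈ 19.579 × 0.1693/0.8307 ≈ 3.990 mcg/mL.
Trough 4.0 mcg/mL vs MEC 2 mcg/mL: adequate.

4.0 mcg/mL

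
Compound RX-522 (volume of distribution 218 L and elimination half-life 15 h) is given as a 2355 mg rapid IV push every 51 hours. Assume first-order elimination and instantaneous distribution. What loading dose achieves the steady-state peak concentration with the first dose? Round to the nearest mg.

2601 mg

f = (1/2)^(51/15) ≈ 0.094732; accumulation ratio R = 1/(1−f) ≈ 1.10465.
Loading dose to hit Cmax,ss on first dose: D_load = D_maint·R ≈ 2355 × 1.10465 ≈ 2601.45 mg.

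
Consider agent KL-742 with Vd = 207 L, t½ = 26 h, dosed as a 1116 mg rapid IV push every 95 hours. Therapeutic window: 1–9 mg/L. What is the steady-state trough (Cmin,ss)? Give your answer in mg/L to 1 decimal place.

Over one 95-h interval, 95/26 ≈ 3.6538 half-lives elapse, leaving f ≈ 0.0794 of each dose.
Accumulation ratio R = 1/(1 − f) ≈ 1/0.9206 ≈ 1.0862.
Single-dose peak C₀ = D/Vd = 1116/207 ≈ 5.391 mg/L.
Cmax,ss = C₀/(1 − f) ≈ 5.391/0.9206 ≈ 5.856 mg/L.
Steady-state trough Cmin,ss = Cmax,ss·f ≈ 5.856 × 0.0794 ≈ 0.465 mg/L.
Trough 0.5 mg/L vs MEC 1 mg/L: subtherapeutic.

0.5 mg/L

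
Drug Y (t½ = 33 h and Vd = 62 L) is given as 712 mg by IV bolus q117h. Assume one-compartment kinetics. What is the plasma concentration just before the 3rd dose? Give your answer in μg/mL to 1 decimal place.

f = (1/2)^(τ/t½) = (1/2)^(117/33) ≈ 0.0856.
C₀ = D/Vd = 712/62 ≈ 11.484 μg/mL.
Before the 3rd dose, 2 doses have been given. Superposition: Cmin = C₀·(f + f²).
≈ 11.484 × (0.0856 + 0.0073) ≈ 11.484 × 0.0929 ≈ 1.067 μg/mL.

1.1 μg/mL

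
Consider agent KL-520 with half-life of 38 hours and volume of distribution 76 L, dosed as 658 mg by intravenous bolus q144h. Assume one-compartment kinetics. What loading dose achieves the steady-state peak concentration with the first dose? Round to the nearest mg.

709 mg

f = (1/2)^(144/38) ≈ 0.072319; accumulation ratio R = 1/(1−f) ≈ 1.07796.
Loading dose to hit Cmax,ss on first dose: D_load = D_maint·R ≈ 658 × 1.07796 ≈ 709.30 mg.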